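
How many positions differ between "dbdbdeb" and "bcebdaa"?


Comparing "dbdbdeb" and "bcebdaa" position by position:
  Position 0: 'd' vs 'b' => DIFFER
  Position 1: 'b' vs 'c' => DIFFER
  Position 2: 'd' vs 'e' => DIFFER
  Position 3: 'b' vs 'b' => same
  Position 4: 'd' vs 'd' => same
  Position 5: 'e' vs 'a' => DIFFER
  Position 6: 'b' vs 'a' => DIFFER
Positions that differ: 5

5


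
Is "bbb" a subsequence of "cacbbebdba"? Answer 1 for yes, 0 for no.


Check if "bbb" is a subsequence of "cacbbebdba"
Greedy scan:
  Position 0 ('c'): no match needed
  Position 1 ('a'): no match needed
  Position 2 ('c'): no match needed
  Position 3 ('b'): matches sub[0] = 'b'
  Position 4 ('b'): matches sub[1] = 'b'
  Position 5 ('e'): no match needed
  Position 6 ('b'): matches sub[2] = 'b'
  Position 7 ('d'): no match needed
  Position 8 ('b'): no match needed
  Position 9 ('a'): no match needed
All 3 characters matched => is a subsequence

1


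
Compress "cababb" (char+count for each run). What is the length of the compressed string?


Input: cababb
Runs:
  'c' x 1 => "c1"
  'a' x 1 => "a1"
  'b' x 1 => "b1"
  'a' x 1 => "a1"
  'b' x 2 => "b2"
Compressed: "c1a1b1a1b2"
Compressed length: 10

10


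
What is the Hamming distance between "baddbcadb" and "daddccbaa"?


Comparing "baddbcadb" and "daddccbaa" position by position:
  Position 0: 'b' vs 'd' => differ
  Position 1: 'a' vs 'a' => same
  Position 2: 'd' vs 'd' => same
  Position 3: 'd' vs 'd' => same
  Position 4: 'b' vs 'c' => differ
  Position 5: 'c' vs 'c' => same
  Position 6: 'a' vs 'b' => differ
  Position 7: 'd' vs 'a' => differ
  Position 8: 'b' vs 'a' => differ
Total differences (Hamming distance): 5

5


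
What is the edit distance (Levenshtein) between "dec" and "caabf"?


Computing edit distance: "dec" -> "caabf"
DP table:
           c    a    a    b    f
      0    1    2    3    4    5
  d   1    1    2    3    4    5
  e   2    2    2    3    4    5
  c   3    2    3    3    4    5
Edit distance = dp[3][5] = 5

5


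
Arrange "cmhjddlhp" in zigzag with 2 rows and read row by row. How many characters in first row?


Zigzag "cmhjddlhp" into 2 rows:
Placing characters:
  'c' => row 0
  'm' => row 1
  'h' => row 0
  'j' => row 1
  'd' => row 0
  'd' => row 1
  'l' => row 0
  'h' => row 1
  'p' => row 0
Rows:
  Row 0: "chdlp"
  Row 1: "mjdh"
First row length: 5

5


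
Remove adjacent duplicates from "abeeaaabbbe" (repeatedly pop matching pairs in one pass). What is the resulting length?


Input: abeeaaabbbe
Stack-based adjacent duplicate removal:
  Read 'a': push. Stack: a
  Read 'b': push. Stack: ab
  Read 'e': push. Stack: abe
  Read 'e': matches stack top 'e' => pop. Stack: ab
  Read 'a': push. Stack: aba
  Read 'a': matches stack top 'a' => pop. Stack: ab
  Read 'a': push. Stack: aba
  Read 'b': push. Stack: abab
  Read 'b': matches stack top 'b' => pop. Stack: aba
  Read 'b': push. Stack: abab
  Read 'e': push. Stack: ababe
Final stack: "ababe" (length 5)

5


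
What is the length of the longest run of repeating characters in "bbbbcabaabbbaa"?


Input: "bbbbcabaabbbaa"
Scanning for longest run:
  Position 1 ('b'): continues run of 'b', length=2
  Position 2 ('b'): continues run of 'b', length=3
  Position 3 ('b'): continues run of 'b', length=4
  Position 4 ('c'): new char, reset run to 1
  Position 5 ('a'): new char, reset run to 1
  Position 6 ('b'): new char, reset run to 1
  Position 7 ('a'): new char, reset run to 1
  Position 8 ('a'): continues run of 'a', length=2
  Position 9 ('b'): new char, reset run to 1
  Position 10 ('b'): continues run of 'b', length=2
  Position 11 ('b'): continues run of 'b', length=3
  Position 12 ('a'): new char, reset run to 1
  Position 13 ('a'): continues run of 'a', length=2
Longest run: 'b' with length 4

4


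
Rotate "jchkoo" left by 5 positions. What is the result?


Input: "jchkoo", rotate left by 5
First 5 characters: "jchko"
Remaining characters: "o"
Concatenate remaining + first: "o" + "jchko" = "ojchko"

ojchko


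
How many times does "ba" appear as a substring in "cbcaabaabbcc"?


Searching for "ba" in "cbcaabaabbcc"
Scanning each position:
  Position 0: "cb" => no
  Position 1: "bc" => no
  Position 2: "ca" => no
  Position 3: "aa" => no
  Position 4: "ab" => no
  Position 5: "ba" => MATCH
  Position 6: "aa" => no
  Position 7: "ab" => no
  Position 8: "bb" => no
  Position 9: "bc" => no
  Position 10: "cc" => no
Total occurrences: 1

1


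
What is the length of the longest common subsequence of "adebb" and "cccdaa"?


LCS of "adebb" and "cccdaa"
DP table:
           c    c    c    d    a    a
      0    0    0    0    0    0    0
  a   0    0    0    0    0    1    1
  d   0    0    0    0    1    1    1
  e   0    0    0    0    1    1    1
  b   0    0    0    0    1    1    1
  b   0    0    0    0    1    1    1
LCS length = dp[5][6] = 1

1


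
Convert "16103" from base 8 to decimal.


Input: "16103" in base 8
Positional expansion:
  Digit '1' (value 1) x 8^4 = 4096
  Digit '6' (value 6) x 8^3 = 3072
  Digit '1' (value 1) x 8^2 = 64
  Digit '0' (value 0) x 8^1 = 0
  Digit '3' (value 3) x 8^0 = 3
Sum = 7235

7235


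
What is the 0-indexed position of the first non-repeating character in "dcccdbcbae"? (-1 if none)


Input: dcccdbcbae
Character frequencies:
  'a': 1
  'b': 2
  'c': 4
  'd': 2
  'e': 1
Scanning left to right for freq == 1:
  Position 0 ('d'): freq=2, skip
  Position 1 ('c'): freq=4, skip
  Position 2 ('c'): freq=4, skip
  Position 3 ('c'): freq=4, skip
  Position 4 ('d'): freq=2, skip
  Position 5 ('b'): freq=2, skip
  Position 6 ('c'): freq=4, skip
  Position 7 ('b'): freq=2, skip
  Position 8 ('a'): unique! => answer = 8

8


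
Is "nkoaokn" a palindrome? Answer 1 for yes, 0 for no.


Input: nkoaokn
Reversed: nkoaokn
  Compare pos 0 ('n') with pos 6 ('n'): match
  Compare pos 1 ('k') with pos 5 ('k'): match
  Compare pos 2 ('o') with pos 4 ('o'): match
Result: palindrome

1


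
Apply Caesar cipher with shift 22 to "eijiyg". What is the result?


Caesar cipher: shift "eijiyg" by 22
  'e' (pos 4) + 22 = pos 0 = 'a'
  'i' (pos 8) + 22 = pos 4 = 'e'
  'j' (pos 9) + 22 = pos 5 = 'f'
  'i' (pos 8) + 22 = pos 4 = 'e'
  'y' (pos 24) + 22 = pos 20 = 'u'
  'g' (pos 6) + 22 = pos 2 = 'c'
Result: aefeuc

aefeuc


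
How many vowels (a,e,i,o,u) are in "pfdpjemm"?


Input: pfdpjemm
Checking each character:
  'p' at position 0: consonant
  'f' at position 1: consonant
  'd' at position 2: consonant
  'p' at position 3: consonant
  'j' at position 4: consonant
  'e' at position 5: vowel (running total: 1)
  'm' at position 6: consonant
  'm' at position 7: consonant
Total vowels: 1

1


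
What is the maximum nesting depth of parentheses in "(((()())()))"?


Input: "(((()())()))"
Tracking depth:
  Position 0 '(': depth becomes 1
  Position 1 '(': depth becomes 2
  Position 2 '(': depth becomes 3
  Position 3 '(': depth becomes 4
  Position 4 ')': depth becomes 3
  Position 5 '(': depth becomes 4
  Position 6 ')': depth becomes 3
  Position 7 ')': depth becomes 2
  Position 8 '(': depth becomes 3
  Position 9 ')': depth becomes 2
  Position 10 ')': depth becomes 1
  Position 11 ')': depth becomes 0
Maximum depth reached: 4

4


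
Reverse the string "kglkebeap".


Input: kglkebeap
Reading characters right to left:
  Position 8: 'p'
  Position 7: 'a'
  Position 6: 'e'
  Position 5: 'b'
  Position 4: 'e'
  Position 3: 'k'
  Position 2: 'l'
  Position 1: 'g'
  Position 0: 'k'
Reversed: paebeklgk

paebeklgk


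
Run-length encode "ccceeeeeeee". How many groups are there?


Input: ccceeeeeeee
Scanning for consecutive runs:
  Group 1: 'c' x 3 (positions 0-2)
  Group 2: 'e' x 8 (positions 3-10)
Total groups: 2

2


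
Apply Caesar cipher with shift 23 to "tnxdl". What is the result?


Caesar cipher: shift "tnxdl" by 23
  't' (pos 19) + 23 = pos 16 = 'q'
  'n' (pos 13) + 23 = pos 10 = 'k'
  'x' (pos 23) + 23 = pos 20 = 'u'
  'd' (pos 3) + 23 = pos 0 = 'a'
  'l' (pos 11) + 23 = pos 8 = 'i'
Result: qkuai

qkuai


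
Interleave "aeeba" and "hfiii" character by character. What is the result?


Interleaving "aeeba" and "hfiii":
  Position 0: 'a' from first, 'h' from second => "ah"
  Position 1: 'e' from first, 'f' from second => "ef"
  Position 2: 'e' from first, 'i' from second => "ei"
  Position 3: 'b' from first, 'i' from second => "bi"
  Position 4: 'a' from first, 'i' from second => "ai"
Result: ahefeibiai

ahefeibiai


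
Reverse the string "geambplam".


Input: geambplam
Reading characters right to left:
  Position 8: 'm'
  Position 7: 'a'
  Position 6: 'l'
  Position 5: 'p'
  Position 4: 'b'
  Position 3: 'm'
  Position 2: 'a'
  Position 1: 'e'
  Position 0: 'g'
Reversed: malpbmaeg

malpbmaeg


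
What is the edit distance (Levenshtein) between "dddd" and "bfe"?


Computing edit distance: "dddd" -> "bfe"
DP table:
           b    f    e
      0    1    2    3
  d   1    1    2    3
  d   2    2    2    3
  d   3    3    3    3
  d   4    4    4    4
Edit distance = dp[4][3] = 4

4


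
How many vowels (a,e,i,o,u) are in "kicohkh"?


Input: kicohkh
Checking each character:
  'k' at position 0: consonant
  'i' at position 1: vowel (running total: 1)
  'c' at position 2: consonant
  'o' at position 3: vowel (running total: 2)
  'h' at position 4: consonant
  'k' at position 5: consonant
  'h' at position 6: consonant
Total vowels: 2

2


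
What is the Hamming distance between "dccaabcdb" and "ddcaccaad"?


Comparing "dccaabcdb" and "ddcaccaad" position by position:
  Position 0: 'd' vs 'd' => same
  Position 1: 'c' vs 'd' => differ
  Position 2: 'c' vs 'c' => same
  Position 3: 'a' vs 'a' => same
  Position 4: 'a' vs 'c' => differ
  Position 5: 'b' vs 'c' => differ
  Position 6: 'c' vs 'a' => differ
  Position 7: 'd' vs 'a' => differ
  Position 8: 'b' vs 'd' => differ
Total differences (Hamming distance): 6

6


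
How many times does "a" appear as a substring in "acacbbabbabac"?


Searching for "a" in "acacbbabbabac"
Scanning each position:
  Position 0: "a" => MATCH
  Position 1: "c" => no
  Position 2: "a" => MATCH
  Position 3: "c" => no
  Position 4: "b" => no
  Position 5: "b" => no
  Position 6: "a" => MATCH
  Position 7: "b" => no
  Position 8: "b" => no
  Position 9: "a" => MATCH
  Position 10: "b" => no
  Position 11: "a" => MATCH
  Position 12: "c" => no
Total occurrences: 5

5


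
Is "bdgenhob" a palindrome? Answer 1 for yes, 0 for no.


Input: bdgenhob
Reversed: bohnegdb
  Compare pos 0 ('b') with pos 7 ('b'): match
  Compare pos 1 ('d') with pos 6 ('o'): MISMATCH
  Compare pos 2 ('g') with pos 5 ('h'): MISMATCH
  Compare pos 3 ('e') with pos 4 ('n'): MISMATCH
Result: not a palindrome

0


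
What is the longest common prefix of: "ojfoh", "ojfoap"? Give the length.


Words: ojfoh, ojfoap
  Position 0: all 'o' => match
  Position 1: all 'j' => match
  Position 2: all 'f' => match
  Position 3: all 'o' => match
  Position 4: ('h', 'a') => mismatch, stop
LCP = "ojfo" (length 4)

4


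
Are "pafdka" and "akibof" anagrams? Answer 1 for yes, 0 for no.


Strings: "pafdka", "akibof"
Sorted first:  aadfkp
Sorted second: abfiko
Differ at position 1: 'a' vs 'b' => not anagrams

0


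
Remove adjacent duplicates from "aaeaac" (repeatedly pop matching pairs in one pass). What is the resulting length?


Input: aaeaac
Stack-based adjacent duplicate removal:
  Read 'a': push. Stack: a
  Read 'a': matches stack top 'a' => pop. Stack: (empty)
  Read 'e': push. Stack: e
  Read 'a': push. Stack: ea
  Read 'a': matches stack top 'a' => pop. Stack: e
  Read 'c': push. Stack: ec
Final stack: "ec" (length 2)

2


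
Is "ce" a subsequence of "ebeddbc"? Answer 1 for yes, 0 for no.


Check if "ce" is a subsequence of "ebeddbc"
Greedy scan:
  Position 0 ('e'): no match needed
  Position 1 ('b'): no match needed
  Position 2 ('e'): no match needed
  Position 3 ('d'): no match needed
  Position 4 ('d'): no match needed
  Position 5 ('b'): no match needed
  Position 6 ('c'): matches sub[0] = 'c'
Only matched 1/2 characters => not a subsequence

0


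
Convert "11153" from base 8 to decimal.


Input: "11153" in base 8
Positional expansion:
  Digit '1' (value 1) x 8^4 = 4096
  Digit '1' (value 1) x 8^3 = 512
  Digit '1' (value 1) x 8^2 = 64
  Digit '5' (value 5) x 8^1 = 40
  Digit '3' (value 3) x 8^0 = 3
Sum = 4715

4715


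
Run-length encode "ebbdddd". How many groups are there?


Input: ebbdddd
Scanning for consecutive runs:
  Group 1: 'e' x 1 (positions 0-0)
  Group 2: 'b' x 2 (positions 1-2)
  Group 3: 'd' x 4 (positions 3-6)
Total groups: 3

3


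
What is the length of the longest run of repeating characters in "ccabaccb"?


Input: "ccabaccb"
Scanning for longest run:
  Position 1 ('c'): continues run of 'c', length=2
  Position 2 ('a'): new char, reset run to 1
  Position 3 ('b'): new char, reset run to 1
  Position 4 ('a'): new char, reset run to 1
  Position 5 ('c'): new char, reset run to 1
  Position 6 ('c'): continues run of 'c', length=2
  Position 7 ('b'): new char, reset run to 1
Longest run: 'c' with length 2

2


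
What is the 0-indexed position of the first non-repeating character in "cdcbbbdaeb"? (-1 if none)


Input: cdcbbbdaeb
Character frequencies:
  'a': 1
  'b': 4
  'c': 2
  'd': 2
  'e': 1
Scanning left to right for freq == 1:
  Position 0 ('c'): freq=2, skip
  Position 1 ('d'): freq=2, skip
  Position 2 ('c'): freq=2, skip
  Position 3 ('b'): freq=4, skip
  Position 4 ('b'): freq=4, skip
  Position 5 ('b'): freq=4, skip
  Position 6 ('d'): freq=2, skip
  Position 7 ('a'): unique! => answer = 7

7


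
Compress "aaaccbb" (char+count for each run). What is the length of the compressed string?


Input: aaaccbb
Runs:
  'a' x 3 => "a3"
  'c' x 2 => "c2"
  'b' x 2 => "b2"
Compressed: "a3c2b2"
Compressed length: 6

6


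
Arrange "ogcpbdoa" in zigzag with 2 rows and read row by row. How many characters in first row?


Zigzag "ogcpbdoa" into 2 rows:
Placing characters:
  'o' => row 0
  'g' => row 1
  'c' => row 0
  'p' => row 1
  'b' => row 0
  'd' => row 1
  'o' => row 0
  'a' => row 1
Rows:
  Row 0: "ocbo"
  Row 1: "gpda"
First row length: 4

4


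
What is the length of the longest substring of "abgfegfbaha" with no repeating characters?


Input: "abgfegfbaha"
Sliding window (track last position of each char):
  Position 0 ('a'): window [0,0] length 1 -- new best
  Position 1 ('b'): window [0,1] length 2 -- new best
  Position 2 ('g'): window [0,2] length 3 -- new best
  Position 3 ('f'): window [0,3] length 4 -- new best
  Position 4 ('e'): window [0,4] length 5 -- new best
  Position 5 ('g'): repeat (last at 2), move window start to 3
  Position 5 ('g'): window [3,5] length 3
  Position 6 ('f'): repeat (last at 3), move window start to 4
  Position 6 ('f'): window [4,6] length 3
  Position 7 ('b'): window [4,7] length 4
  Position 8 ('a'): window [4,8] length 5
  Position 9 ('h'): window [4,9] length 6 -- new best
  Position 10 ('a'): repeat (last at 8), move window start to 9
  Position 10 ('a'): window [9,10] length 2
Longest substring with no repeats: "egfbah" with length 6

6


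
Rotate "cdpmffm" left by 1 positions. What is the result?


Input: "cdpmffm", rotate left by 1
First 1 characters: "c"
Remaining characters: "dpmffm"
Concatenate remaining + first: "dpmffm" + "c" = "dpmffmc"

dpmffmc


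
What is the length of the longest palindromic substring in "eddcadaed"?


Input: "eddcadaed"
Checking substrings for palindromes:
  [4:7] "ada" (len 3) => palindrome
  [1:3] "dd" (len 2) => palindrome
Longest palindromic substring: "ada" with length 3

3


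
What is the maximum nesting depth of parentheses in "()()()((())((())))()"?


Input: "()()()((())((())))()"
Tracking depth:
  Position 0 '(': depth becomes 1
  Position 1 ')': depth becomes 0
  Position 2 '(': depth becomes 1
  Position 3 ')': depth becomes 0
  Position 4 '(': depth becomes 1
  Position 5 ')': depth becomes 0
  Position 6 '(': depth becomes 1
  Position 7 '(': depth becomes 2
  Position 8 '(': depth becomes 3
  Position 9 ')': depth becomes 2
  Position 10 ')': depth becomes 1
  Position 11 '(': depth becomes 2
  Position 12 '(': depth becomes 3
  Position 13 '(': depth becomes 4
  Position 14 ')': depth becomes 3
  Position 15 ')': depth becomes 2
  Position 16 ')': depth becomes 1
  Position 17 ')': depth becomes 0
  Position 18 '(': depth becomes 1
  Position 19 ')': depth becomes 0
Maximum depth reached: 4

4


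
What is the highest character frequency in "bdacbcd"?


Input: bdacbcd
Character counts:
  'a': 1
  'b': 2
  'c': 2
  'd': 2
Maximum frequency: 2

2


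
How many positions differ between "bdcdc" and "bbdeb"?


Comparing "bdcdc" and "bbdeb" position by position:
  Position 0: 'b' vs 'b' => same
  Position 1: 'd' vs 'b' => DIFFER
  Position 2: 'c' vs 'd' => DIFFER
  Position 3: 'd' vs 'e' => DIFFER
  Position 4: 'c' vs 'b' => DIFFER
Positions that differ: 4

4


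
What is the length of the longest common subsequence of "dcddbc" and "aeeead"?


LCS of "dcddbc" and "aeeead"
DP table:
           a    e    e    e    a    d
      0    0    0    0    0    0    0
  d   0    0    0    0    0    0    1
  c   0    0    0    0    0    0    1
  d   0    0    0    0    0    0    1
  d   0    0    0    0    0    0    1
  b   0    0    0    0    0    0    1
  c   0    0    0    0    0    0    1
LCS length = dp[6][6] = 1

1


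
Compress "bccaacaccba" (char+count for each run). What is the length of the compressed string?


Input: bccaacaccba
Runs:
  'b' x 1 => "b1"
  'c' x 2 => "c2"
  'a' x 2 => "a2"
  'c' x 1 => "c1"
  'a' x 1 => "a1"
  'c' x 2 => "c2"
  'b' x 1 => "b1"
  'a' x 1 => "a1"
Compressed: "b1c2a2c1a1c2b1a1"
Compressed length: 16

16


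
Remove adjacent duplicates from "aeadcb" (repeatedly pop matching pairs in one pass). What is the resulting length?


Input: aeadcb
Stack-based adjacent duplicate removal:
  Read 'a': push. Stack: a
  Read 'e': push. Stack: ae
  Read 'a': push. Stack: aea
  Read 'd': push. Stack: aead
  Read 'c': push. Stack: aeadc
  Read 'b': push. Stack: aeadcb
Final stack: "aeadcb" (length 6)

6


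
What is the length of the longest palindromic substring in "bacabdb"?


Input: "bacabdb"
Checking substrings for palindromes:
  [0:5] "bacab" (len 5) => palindrome
  [1:4] "aca" (len 3) => palindrome
  [4:7] "bdb" (len 3) => palindrome
Longest palindromic substring: "bacab" with length 5

5


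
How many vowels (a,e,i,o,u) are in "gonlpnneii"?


Input: gonlpnneii
Checking each character:
  'g' at position 0: consonant
  'o' at position 1: vowel (running total: 1)
  'n' at position 2: consonant
  'l' at position 3: consonant
  'p' at position 4: consonant
  'n' at position 5: consonant
  'n' at position 6: consonant
  'e' at position 7: vowel (running total: 2)
  'i' at position 8: vowel (running total: 3)
  'i' at position 9: vowel (running total: 4)
Total vowels: 4

4


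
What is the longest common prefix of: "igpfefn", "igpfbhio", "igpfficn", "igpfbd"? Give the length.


Words: igpfefn, igpfbhio, igpfficn, igpfbd
  Position 0: all 'i' => match
  Position 1: all 'g' => match
  Position 2: all 'p' => match
  Position 3: all 'f' => match
  Position 4: ('e', 'b', 'f', 'b') => mismatch, stop
LCP = "igpf" (length 4)

4


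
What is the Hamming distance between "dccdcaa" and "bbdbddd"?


Comparing "dccdcaa" and "bbdbddd" position by position:
  Position 0: 'd' vs 'b' => differ
  Position 1: 'c' vs 'b' => differ
  Position 2: 'c' vs 'd' => differ
  Position 3: 'd' vs 'b' => differ
  Position 4: 'c' vs 'd' => differ
  Position 5: 'a' vs 'd' => differ
  Position 6: 'a' vs 'd' => differ
Total differences (Hamming distance): 7

7


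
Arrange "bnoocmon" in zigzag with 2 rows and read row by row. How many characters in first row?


Zigzag "bnoocmon" into 2 rows:
Placing characters:
  'b' => row 0
  'n' => row 1
  'o' => row 0
  'o' => row 1
  'c' => row 0
  'm' => row 1
  'o' => row 0
  'n' => row 1
Rows:
  Row 0: "boco"
  Row 1: "nomn"
First row length: 4

4


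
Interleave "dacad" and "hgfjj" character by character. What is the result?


Interleaving "dacad" and "hgfjj":
  Position 0: 'd' from first, 'h' from second => "dh"
  Position 1: 'a' from first, 'g' from second => "ag"
  Position 2: 'c' from first, 'f' from second => "cf"
  Position 3: 'a' from first, 'j' from second => "aj"
  Position 4: 'd' from first, 'j' from second => "dj"
Result: dhagcfajdj

dhagcfajdj


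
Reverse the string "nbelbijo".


Input: nbelbijo
Reading characters right to left:
  Position 7: 'o'
  Position 6: 'j'
  Position 5: 'i'
  Position 4: 'b'
  Position 3: 'l'
  Position 2: 'e'
  Position 1: 'b'
  Position 0: 'n'
Reversed: ojiblebn

ojiblebn


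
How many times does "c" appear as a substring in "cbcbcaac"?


Searching for "c" in "cbcbcaac"
Scanning each position:
  Position 0: "c" => MATCH
  Position 1: "b" => no
  Position 2: "c" => MATCH
  Position 3: "b" => no
  Position 4: "c" => MATCH
  Position 5: "a" => no
  Position 6: "a" => no
  Position 7: "c" => MATCH
Total occurrences: 4

4


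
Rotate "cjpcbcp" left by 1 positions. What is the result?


Input: "cjpcbcp", rotate left by 1
First 1 characters: "c"
Remaining characters: "jpcbcp"
Concatenate remaining + first: "jpcbcp" + "c" = "jpcbcpc"

jpcbcpc


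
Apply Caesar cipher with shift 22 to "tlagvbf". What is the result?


Caesar cipher: shift "tlagvbf" by 22
  't' (pos 19) + 22 = pos 15 = 'p'
  'l' (pos 11) + 22 = pos 7 = 'h'
  'a' (pos 0) + 22 = pos 22 = 'w'
  'g' (pos 6) + 22 = pos 2 = 'c'
  'v' (pos 21) + 22 = pos 17 = 'r'
  'b' (pos 1) + 22 = pos 23 = 'x'
  'f' (pos 5) + 22 = pos 1 = 'b'
Result: phwcrxb

phwcrxb


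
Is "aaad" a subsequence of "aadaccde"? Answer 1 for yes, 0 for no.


Check if "aaad" is a subsequence of "aadaccde"
Greedy scan:
  Position 0 ('a'): matches sub[0] = 'a'
  Position 1 ('a'): matches sub[1] = 'a'
  Position 2 ('d'): no match needed
  Position 3 ('a'): matches sub[2] = 'a'
  Position 4 ('c'): no match needed
  Position 5 ('c'): no match needed
  Position 6 ('d'): matches sub[3] = 'd'
  Position 7 ('e'): no match needed
All 4 characters matched => is a subsequence

1


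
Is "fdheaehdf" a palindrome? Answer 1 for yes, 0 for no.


Input: fdheaehdf
Reversed: fdheaehdf
  Compare pos 0 ('f') with pos 8 ('f'): match
  Compare pos 1 ('d') with pos 7 ('d'): match
  Compare pos 2 ('h') with pos 6 ('h'): match
  Compare pos 3 ('e') with pos 5 ('e'): match
Result: palindrome

1


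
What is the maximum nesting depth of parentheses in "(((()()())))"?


Input: "(((()()())))"
Tracking depth:
  Position 0 '(': depth becomes 1
  Position 1 '(': depth becomes 2
  Position 2 '(': depth becomes 3
  Position 3 '(': depth becomes 4
  Position 4 ')': depth becomes 3
  Position 5 '(': depth becomes 4
  Position 6 ')': depth becomes 3
  Position 7 '(': depth becomes 4
  Position 8 ')': depth becomes 3
  Position 9 ')': depth becomes 2
  Position 10 ')': depth becomes 1
  Position 11 ')': depth becomes 0
Maximum depth reached: 4

4


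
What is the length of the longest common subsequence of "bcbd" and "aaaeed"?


LCS of "bcbd" and "aaaeed"
DP table:
           a    a    a    e    e    d
      0    0    0    0    0    0    0
  b   0    0    0    0    0    0    0
  c   0    0    0    0    0    0    0
  b   0    0    0    0    0    0    0
  d   0    0    0    0    0    0    1
LCS length = dp[4][6] = 1

1


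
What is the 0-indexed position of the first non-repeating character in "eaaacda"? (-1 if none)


Input: eaaacda
Character frequencies:
  'a': 4
  'c': 1
  'd': 1
  'e': 1
Scanning left to right for freq == 1:
  Position 0 ('e'): unique! => answer = 0

0


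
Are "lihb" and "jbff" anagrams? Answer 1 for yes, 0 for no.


Strings: "lihb", "jbff"
Sorted first:  bhil
Sorted second: bffj
Differ at position 1: 'h' vs 'f' => not anagrams

0


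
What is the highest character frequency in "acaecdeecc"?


Input: acaecdeecc
Character counts:
  'a': 2
  'c': 4
  'd': 1
  'e': 3
Maximum frequency: 4

4


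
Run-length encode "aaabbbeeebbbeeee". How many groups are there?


Input: aaabbbeeebbbeeee
Scanning for consecutive runs:
  Group 1: 'a' x 3 (positions 0-2)
  Group 2: 'b' x 3 (positions 3-5)
  Group 3: 'e' x 3 (positions 6-8)
  Group 4: 'b' x 3 (positions 9-11)
  Group 5: 'e' x 4 (positions 12-15)
Total groups: 5

5


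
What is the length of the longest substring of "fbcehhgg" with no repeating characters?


Input: "fbcehhgg"
Sliding window (track last position of each char):
  Position 0 ('f'): window [0,0] length 1 -- new best
  Position 1 ('b'): window [0,1] length 2 -- new best
  Position 2 ('c'): window [0,2] length 3 -- new best
  Position 3 ('e'): window [0,3] length 4 -- new best
  Position 4 ('h'): window [0,4] length 5 -- new best
  Position 5 ('h'): repeat (last at 4), move window start to 5
  Position 5 ('h'): window [5,5] length 1
  Position 6 ('g'): window [5,6] length 2
  Position 7 ('g'): repeat (last at 6), move window start to 7
  Position 7 ('g'): window [7,7] length 1
Longest substring with no repeats: "fbceh" with length 5

5


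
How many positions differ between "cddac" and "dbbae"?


Comparing "cddac" and "dbbae" position by position:
  Position 0: 'c' vs 'd' => DIFFER
  Position 1: 'd' vs 'b' => DIFFER
  Position 2: 'd' vs 'b' => DIFFER
  Position 3: 'a' vs 'a' => same
  Position 4: 'c' vs 'e' => DIFFER
Positions that differ: 4

4


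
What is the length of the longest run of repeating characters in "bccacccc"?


Input: "bccacccc"
Scanning for longest run:
  Position 1 ('c'): new char, reset run to 1
  Position 2 ('c'): continues run of 'c', length=2
  Position 3 ('a'): new char, reset run to 1
  Position 4 ('c'): new char, reset run to 1
  Position 5 ('c'): continues run of 'c', length=2
  Position 6 ('c'): continues run of 'c', length=3
  Position 7 ('c'): continues run of 'c', length=4
Longest run: 'c' with length 4

4


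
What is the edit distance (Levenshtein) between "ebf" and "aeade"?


Computing edit distance: "ebf" -> "aeade"
DP table:
           a    e    a    d    e
      0    1    2    3    4    5
  e   1    1    1    2    3    4
  b   2    2    2    2    3    4
  f   3    3    3    3    3    4
Edit distance = dp[3][5] = 4

4


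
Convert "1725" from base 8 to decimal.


Input: "1725" in base 8
Positional expansion:
  Digit '1' (value 1) x 8^3 = 512
  Digit '7' (value 7) x 8^2 = 448
  Digit '2' (value 2) x 8^1 = 16
  Digit '5' (value 5) x 8^0 = 5
Sum = 981

981


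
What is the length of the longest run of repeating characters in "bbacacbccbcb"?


Input: "bbacacbccbcb"
Scanning for longest run:
  Position 1 ('b'): continues run of 'b', length=2
  Position 2 ('a'): new char, reset run to 1
  Position 3 ('c'): new char, reset run to 1
  Position 4 ('a'): new char, reset run to 1
  Position 5 ('c'): new char, reset run to 1
  Position 6 ('b'): new char, reset run to 1
  Position 7 ('c'): new char, reset run to 1
  Position 8 ('c'): continues run of 'c', length=2
  Position 9 ('b'): new char, reset run to 1
  Position 10 ('c'): new char, reset run to 1
  Position 11 ('b'): new char, reset run to 1
Longest run: 'b' with length 2

2


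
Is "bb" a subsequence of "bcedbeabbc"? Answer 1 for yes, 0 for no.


Check if "bb" is a subsequence of "bcedbeabbc"
Greedy scan:
  Position 0 ('b'): matches sub[0] = 'b'
  Position 1 ('c'): no match needed
  Position 2 ('e'): no match needed
  Position 3 ('d'): no match needed
  Position 4 ('b'): matches sub[1] = 'b'
  Position 5 ('e'): no match needed
  Position 6 ('a'): no match needed
  Position 7 ('b'): no match needed
  Position 8 ('b'): no match needed
  Position 9 ('c'): no match needed
All 2 characters matched => is a subsequence

1


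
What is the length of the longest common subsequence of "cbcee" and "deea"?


LCS of "cbcee" and "deea"
DP table:
           d    e    e    a
      0    0    0    0    0
  c   0    0    0    0    0
  b   0    0    0    0    0
  c   0    0    0    0    0
  e   0    0    1    1    1
  e   0    0    1    2    2
LCS length = dp[5][4] = 2

2


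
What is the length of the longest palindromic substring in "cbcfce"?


Input: "cbcfce"
Checking substrings for palindromes:
  [0:3] "cbc" (len 3) => palindrome
  [2:5] "cfc" (len 3) => palindrome
Longest palindromic substring: "cbc" with length 3

3


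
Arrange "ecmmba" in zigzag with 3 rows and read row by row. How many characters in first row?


Zigzag "ecmmba" into 3 rows:
Placing characters:
  'e' => row 0
  'c' => row 1
  'm' => row 2
  'm' => row 1
  'b' => row 0
  'a' => row 1
Rows:
  Row 0: "eb"
  Row 1: "cma"
  Row 2: "m"
First row length: 2

2


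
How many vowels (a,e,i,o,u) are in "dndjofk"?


Input: dndjofk
Checking each character:
  'd' at position 0: consonant
  'n' at position 1: consonant
  'd' at position 2: consonant
  'j' at position 3: consonant
  'o' at position 4: vowel (running total: 1)
  'f' at position 5: consonant
  'k' at position 6: consonant
Total vowels: 1

1


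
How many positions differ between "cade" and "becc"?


Comparing "cade" and "becc" position by position:
  Position 0: 'c' vs 'b' => DIFFER
  Position 1: 'a' vs 'e' => DIFFER
  Position 2: 'd' vs 'c' => DIFFER
  Position 3: 'e' vs 'c' => DIFFER
Positions that differ: 4

4


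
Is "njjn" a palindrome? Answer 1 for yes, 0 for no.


Input: njjn
Reversed: njjn
  Compare pos 0 ('n') with pos 3 ('n'): match
  Compare pos 1 ('j') with pos 2 ('j'): match
Result: palindrome

1


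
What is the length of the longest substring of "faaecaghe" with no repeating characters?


Input: "faaecaghe"
Sliding window (track last position of each char):
  Position 0 ('f'): window [0,0] length 1 -- new best
  Position 1 ('a'): window [0,1] length 2 -- new best
  Position 2 ('a'): repeat (last at 1), move window start to 2
  Position 2 ('a'): window [2,2] length 1
  Position 3 ('e'): window [2,3] length 2
  Position 4 ('c'): window [2,4] length 3 -- new best
  Position 5 ('a'): repeat (last at 2), move window start to 3
  Position 5 ('a'): window [3,5] length 3
  Position 6 ('g'): window [3,6] length 4 -- new best
  Position 7 ('h'): window [3,7] length 5 -- new best
  Position 8 ('e'): repeat (last at 3), move window start to 4
  Position 8 ('e'): window [4,8] length 5
Longest substring with no repeats: "ecagh" with length 5

5


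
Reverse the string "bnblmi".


Input: bnblmi
Reading characters right to left:
  Position 5: 'i'
  Position 4: 'm'
  Position 3: 'l'
  Position 2: 'b'
  Position 1: 'n'
  Position 0: 'b'
Reversed: imlbnb

imlbnb


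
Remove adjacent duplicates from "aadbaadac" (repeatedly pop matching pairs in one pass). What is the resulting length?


Input: aadbaadac
Stack-based adjacent duplicate removal:
  Read 'a': push. Stack: a
  Read 'a': matches stack top 'a' => pop. Stack: (empty)
  Read 'd': push. Stack: d
  Read 'b': push. Stack: db
  Read 'a': push. Stack: dba
  Read 'a': matches stack top 'a' => pop. Stack: db
  Read 'd': push. Stack: dbd
  Read 'a': push. Stack: dbda
  Read 'c': push. Stack: dbdac
Final stack: "dbdac" (length 5)

5


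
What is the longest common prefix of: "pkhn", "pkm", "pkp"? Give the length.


Words: pkhn, pkm, pkp
  Position 0: all 'p' => match
  Position 1: all 'k' => match
  Position 2: ('h', 'm', 'p') => mismatch, stop
LCP = "pk" (length 2)

2


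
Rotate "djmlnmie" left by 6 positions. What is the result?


Input: "djmlnmie", rotate left by 6
First 6 characters: "djmlnm"
Remaining characters: "ie"
Concatenate remaining + first: "ie" + "djmlnm" = "iedjmlnm"

iedjmlnm


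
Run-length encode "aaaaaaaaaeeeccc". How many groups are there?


Input: aaaaaaaaaeeeccc
Scanning for consecutive runs:
  Group 1: 'a' x 9 (positions 0-8)
  Group 2: 'e' x 3 (positions 9-11)
  Group 3: 'c' x 3 (positions 12-14)
Total groups: 3

3


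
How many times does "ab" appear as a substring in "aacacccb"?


Searching for "ab" in "aacacccb"
Scanning each position:
  Position 0: "aa" => no
  Position 1: "ac" => no
  Position 2: "ca" => no
  Position 3: "ac" => no
  Position 4: "cc" => no
  Position 5: "cc" => no
  Position 6: "cb" => no
Total occurrences: 0

0


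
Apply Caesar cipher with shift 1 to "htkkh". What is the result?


Caesar cipher: shift "htkkh" by 1
  'h' (pos 7) + 1 = pos 8 = 'i'
  't' (pos 19) + 1 = pos 20 = 'u'
  'k' (pos 10) + 1 = pos 11 = 'l'
  'k' (pos 10) + 1 = pos 11 = 'l'
  'h' (pos 7) + 1 = pos 8 = 'i'
Result: iulli

iulli


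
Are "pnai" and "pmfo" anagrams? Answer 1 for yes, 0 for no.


Strings: "pnai", "pmfo"
Sorted first:  ainp
Sorted second: fmop
Differ at position 0: 'a' vs 'f' => not anagrams

0


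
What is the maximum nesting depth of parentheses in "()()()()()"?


Input: "()()()()()"
Tracking depth:
  Position 0 '(': depth becomes 1
  Position 1 ')': depth becomes 0
  Position 2 '(': depth becomes 1
  Position 3 ')': depth becomes 0
  Position 4 '(': depth becomes 1
  Position 5 ')': depth becomes 0
  Position 6 '(': depth becomes 1
  Position 7 ')': depth becomes 0
  Position 8 '(': depth becomes 1
  Position 9 ')': depth becomes 0
Maximum depth reached: 1

1


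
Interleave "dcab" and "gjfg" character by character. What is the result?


Interleaving "dcab" and "gjfg":
  Position 0: 'd' from first, 'g' from second => "dg"
  Position 1: 'c' from first, 'j' from second => "cj"
  Position 2: 'a' from first, 'f' from second => "af"
  Position 3: 'b' from first, 'g' from second => "bg"
Result: dgcjafbg

dgcjafbg


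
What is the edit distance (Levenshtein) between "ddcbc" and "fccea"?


Computing edit distance: "ddcbc" -> "fccea"
DP table:
           f    c    c    e    a
      0    1    2    3    4    5
  d   1    1    2    3    4    5
  d   2    2    2    3    4    5
  c   3    3    2    2    3    4
  b   4    4    3    3    3    4
  c   5    5    4    3    4    4
Edit distance = dp[5][5] = 4

4


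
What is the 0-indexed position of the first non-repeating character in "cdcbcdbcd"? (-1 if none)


Input: cdcbcdbcd
Character frequencies:
  'b': 2
  'c': 4
  'd': 3
Scanning left to right for freq == 1:
  Position 0 ('c'): freq=4, skip
  Position 1 ('d'): freq=3, skip
  Position 2 ('c'): freq=4, skip
  Position 3 ('b'): freq=2, skip
  Position 4 ('c'): freq=4, skip
  Position 5 ('d'): freq=3, skip
  Position 6 ('b'): freq=2, skip
  Position 7 ('c'): freq=4, skip
  Position 8 ('d'): freq=3, skip
  No unique character found => answer = -1

-1


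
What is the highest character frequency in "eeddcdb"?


Input: eeddcdb
Character counts:
  'b': 1
  'c': 1
  'd': 3
  'e': 2
Maximum frequency: 3

3


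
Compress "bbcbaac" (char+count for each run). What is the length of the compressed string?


Input: bbcbaac
Runs:
  'b' x 2 => "b2"
  'c' x 1 => "c1"
  'b' x 1 => "b1"
  'a' x 2 => "a2"
  'c' x 1 => "c1"
Compressed: "b2c1b1a2c1"
Compressed length: 10

10


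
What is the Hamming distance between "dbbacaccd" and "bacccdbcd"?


Comparing "dbbacaccd" and "bacccdbcd" position by position:
  Position 0: 'd' vs 'b' => differ
  Position 1: 'b' vs 'a' => differ
  Position 2: 'b' vs 'c' => differ
  Position 3: 'a' vs 'c' => differ
  Position 4: 'c' vs 'c' => same
  Position 5: 'a' vs 'd' => differ
  Position 6: 'c' vs 'b' => differ
  Position 7: 'c' vs 'c' => same
  Position 8: 'd' vs 'd' => same
Total differences (Hamming distance): 6

6


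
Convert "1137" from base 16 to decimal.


Input: "1137" in base 16
Positional expansion:
  Digit '1' (value 1) x 16^3 = 4096
  Digit '1' (value 1) x 16^2 = 256
  Digit '3' (value 3) x 16^1 = 48
  Digit '7' (value 7) x 16^0 = 7
Sum = 4407

4407


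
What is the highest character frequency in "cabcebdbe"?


Input: cabcebdbe
Character counts:
  'a': 1
  'b': 3
  'c': 2
  'd': 1
  'e': 2
Maximum frequency: 3

3


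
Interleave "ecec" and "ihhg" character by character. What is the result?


Interleaving "ecec" and "ihhg":
  Position 0: 'e' from first, 'i' from second => "ei"
  Position 1: 'c' from first, 'h' from second => "ch"
  Position 2: 'e' from first, 'h' from second => "eh"
  Position 3: 'c' from first, 'g' from second => "cg"
Result: eichehcg

eichehcg


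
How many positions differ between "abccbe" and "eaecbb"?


Comparing "abccbe" and "eaecbb" position by position:
  Position 0: 'a' vs 'e' => DIFFER
  Position 1: 'b' vs 'a' => DIFFER
  Position 2: 'c' vs 'e' => DIFFER
  Position 3: 'c' vs 'c' => same
  Position 4: 'b' vs 'b' => same
  Position 5: 'e' vs 'b' => DIFFER
Positions that differ: 4

4


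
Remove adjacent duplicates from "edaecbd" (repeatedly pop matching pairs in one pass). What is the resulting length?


Input: edaecbd
Stack-based adjacent duplicate removal:
  Read 'e': push. Stack: e
  Read 'd': push. Stack: ed
  Read 'a': push. Stack: eda
  Read 'e': push. Stack: edae
  Read 'c': push. Stack: edaec
  Read 'b': push. Stack: edaecb
  Read 'd': push. Stack: edaecbd
Final stack: "edaecbd" (length 7)

7


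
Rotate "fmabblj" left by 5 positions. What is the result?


Input: "fmabblj", rotate left by 5
First 5 characters: "fmabb"
Remaining characters: "lj"
Concatenate remaining + first: "lj" + "fmabb" = "ljfmabb"

ljfmabb


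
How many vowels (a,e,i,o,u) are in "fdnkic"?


Input: fdnkic
Checking each character:
  'f' at position 0: consonant
  'd' at position 1: consonant
  'n' at position 2: consonant
  'k' at position 3: consonant
  'i' at position 4: vowel (running total: 1)
  'c' at position 5: consonant
Total vowels: 1

1


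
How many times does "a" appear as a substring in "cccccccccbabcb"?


Searching for "a" in "cccccccccbabcb"
Scanning each position:
  Position 0: "c" => no
  Position 1: "c" => no
  Position 2: "c" => no
  Position 3: "c" => no
  Position 4: "c" => no
  Position 5: "c" => no
  Position 6: "c" => no
  Position 7: "c" => no
  Position 8: "c" => no
  Position 9: "b" => no
  Position 10: "a" => MATCH
  Position 11: "b" => no
  Position 12: "c" => no
  Position 13: "b" => no
Total occurrences: 1

1


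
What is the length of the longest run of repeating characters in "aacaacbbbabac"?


Input: "aacaacbbbabac"
Scanning for longest run:
  Position 1 ('a'): continues run of 'a', length=2
  Position 2 ('c'): new char, reset run to 1
  Position 3 ('a'): new char, reset run to 1
  Position 4 ('a'): continues run of 'a', length=2
  Position 5 ('c'): new char, reset run to 1
  Position 6 ('b'): new char, reset run to 1
  Position 7 ('b'): continues run of 'b', length=2
  Position 8 ('b'): continues run of 'b', length=3
  Position 9 ('a'): new char, reset run to 1
  Position 10 ('b'): new char, reset run to 1
  Position 11 ('a'): new char, reset run to 1
  Position 12 ('c'): new char, reset run to 1
Longest run: 'b' with length 3

3


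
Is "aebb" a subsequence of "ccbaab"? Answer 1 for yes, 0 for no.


Check if "aebb" is a subsequence of "ccbaab"
Greedy scan:
  Position 0 ('c'): no match needed
  Position 1 ('c'): no match needed
  Position 2 ('b'): no match needed
  Position 3 ('a'): matches sub[0] = 'a'
  Position 4 ('a'): no match needed
  Position 5 ('b'): no match needed
Only matched 1/4 characters => not a subsequence

0


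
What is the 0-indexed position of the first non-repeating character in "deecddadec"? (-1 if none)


Input: deecddadec
Character frequencies:
  'a': 1
  'c': 2
  'd': 4
  'e': 3
Scanning left to right for freq == 1:
  Position 0 ('d'): freq=4, skip
  Position 1 ('e'): freq=3, skip
  Position 2 ('e'): freq=3, skip
  Position 3 ('c'): freq=2, skip
  Position 4 ('d'): freq=4, skip
  Position 5 ('d'): freq=4, skip
  Position 6 ('a'): unique! => answer = 6

6


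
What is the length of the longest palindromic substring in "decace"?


Input: "decace"
Checking substrings for palindromes:
  [1:6] "ecace" (len 5) => palindrome
  [2:5] "cac" (len 3) => palindrome
Longest palindromic substring: "ecace" with length 5

5


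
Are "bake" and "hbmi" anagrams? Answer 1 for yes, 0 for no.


Strings: "bake", "hbmi"
Sorted first:  abek
Sorted second: bhim
Differ at position 0: 'a' vs 'b' => not anagrams

0
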